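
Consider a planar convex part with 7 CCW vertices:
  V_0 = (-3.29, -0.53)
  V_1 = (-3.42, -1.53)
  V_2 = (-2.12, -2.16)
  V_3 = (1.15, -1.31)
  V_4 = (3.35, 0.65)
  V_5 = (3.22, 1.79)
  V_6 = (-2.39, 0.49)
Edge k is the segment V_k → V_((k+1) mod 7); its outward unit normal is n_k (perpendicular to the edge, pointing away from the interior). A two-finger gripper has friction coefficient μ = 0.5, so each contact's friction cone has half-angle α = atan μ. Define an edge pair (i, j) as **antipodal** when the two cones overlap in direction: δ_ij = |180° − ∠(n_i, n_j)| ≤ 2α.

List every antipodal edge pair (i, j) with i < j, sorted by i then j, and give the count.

count = 8; pairs: (0,3), (0,4), (1,5), (2,5), (2,6), (3,5), (3,6), (4,6)

α = atan 0.5 = 26.57°;  2α = 53.13°
n_0 = (-0.9917, +0.1289)
n_1 = (-0.4361, -0.8999)
n_2 = (+0.2516, -0.9678)
n_3 = (+0.6652, -0.7467)
n_4 = (+0.9936, +0.1133)
n_5 = (-0.2257, +0.9742)
n_6 = (-0.7498, +0.6616)
  (0,1): δ = 108.45°  ·
  (0,2): δ = 68.02°  ·
  (0,3): δ = 40.89°  ✓
  (0,4): δ = 13.91°  ✓
  (0,5): δ = 110.45°  ·
  (0,6): δ = 145.98°  ·
  (1,2): δ = 139.57°  ·
  (1,3): δ = 112.45°  ·
  (1,4): δ = 57.64°  ·
  (1,5): δ = 38.90°  ✓
  (1,6): δ = 74.43°  ·
  (2,3): δ = 152.87°  ·
  (2,4): δ = 98.07°  ·
  (2,5): δ = 1.52°  ✓
  (2,6): δ = 34.01°  ✓
  (3,4): δ = 125.19°  ·
  (3,5): δ = 28.65°  ✓
  (3,6): δ = 6.88°  ✓
  (4,5): δ = 83.46°  ·
  (4,6): δ = 47.93°  ✓
  (5,6): δ = 144.47°  ·
antipodal pairs: 8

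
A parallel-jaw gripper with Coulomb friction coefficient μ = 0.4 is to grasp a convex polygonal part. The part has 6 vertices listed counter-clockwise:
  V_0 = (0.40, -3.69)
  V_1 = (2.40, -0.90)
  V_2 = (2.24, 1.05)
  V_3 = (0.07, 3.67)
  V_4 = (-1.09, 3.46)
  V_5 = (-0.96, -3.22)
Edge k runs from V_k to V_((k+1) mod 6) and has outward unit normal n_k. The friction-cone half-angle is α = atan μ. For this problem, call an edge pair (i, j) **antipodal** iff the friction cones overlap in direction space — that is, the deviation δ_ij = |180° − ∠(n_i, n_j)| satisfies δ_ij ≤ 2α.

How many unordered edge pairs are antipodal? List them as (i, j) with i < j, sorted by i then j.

α = atan 0.4 = 21.80°;  2α = 43.60°
n_0 = (+0.8127, -0.5826)
n_1 = (+0.9967, +0.0818)
n_2 = (+0.7701, +0.6379)
n_3 = (-0.1781, +0.9840)
n_4 = (-0.9998, -0.0195)
n_5 = (-0.3266, -0.9452)
  (0,1): δ = 139.67°  ·
  (0,2): δ = 104.73°  ·
  (0,3): δ = 44.10°  ·
  (0,4): δ = 36.75°  ✓
  (0,5): δ = 106.57°  ·
  (1,2): δ = 145.06°  ·
  (1,3): δ = 84.43°  ·
  (1,4): δ = 3.58°  ✓
  (1,5): δ = 66.24°  ·
  (2,3): δ = 119.37°  ·
  (2,4): δ = 38.52°  ✓
  (2,5): δ = 31.30°  ✓
  (3,4): δ = 99.15°  ·
  (3,5): δ = 29.33°  ✓
  (4,5): δ = 110.18°  ·
antipodal pairs: 5

count = 5; pairs: (0,4), (1,4), (2,4), (2,5), (3,5)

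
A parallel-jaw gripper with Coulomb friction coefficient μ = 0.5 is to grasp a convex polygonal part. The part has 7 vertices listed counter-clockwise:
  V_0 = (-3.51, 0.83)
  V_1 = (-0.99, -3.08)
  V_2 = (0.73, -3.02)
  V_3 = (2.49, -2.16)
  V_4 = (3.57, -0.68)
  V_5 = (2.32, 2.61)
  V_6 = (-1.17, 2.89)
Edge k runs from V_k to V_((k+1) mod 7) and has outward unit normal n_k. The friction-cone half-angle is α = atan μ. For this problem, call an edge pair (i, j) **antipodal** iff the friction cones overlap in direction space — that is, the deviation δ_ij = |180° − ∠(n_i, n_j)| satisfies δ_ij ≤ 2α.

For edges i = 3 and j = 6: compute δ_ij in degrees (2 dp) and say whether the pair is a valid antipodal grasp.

δ = 12.52°, valid

α = atan 0.5 = 26.57°;  2α = 53.13°
edge 3: e_3 = (+1.08, +1.48);  n_3 = (+0.8078, -0.5895)
edge 6: e_6 = (-2.34, -2.06);  n_6 = (-0.6608, +0.7506)
∠(n_3, n_6) = 167.48°
δ = |180° − 167.48°| = 12.52°
12.52° ≤ 2α = 53.13°  →  valid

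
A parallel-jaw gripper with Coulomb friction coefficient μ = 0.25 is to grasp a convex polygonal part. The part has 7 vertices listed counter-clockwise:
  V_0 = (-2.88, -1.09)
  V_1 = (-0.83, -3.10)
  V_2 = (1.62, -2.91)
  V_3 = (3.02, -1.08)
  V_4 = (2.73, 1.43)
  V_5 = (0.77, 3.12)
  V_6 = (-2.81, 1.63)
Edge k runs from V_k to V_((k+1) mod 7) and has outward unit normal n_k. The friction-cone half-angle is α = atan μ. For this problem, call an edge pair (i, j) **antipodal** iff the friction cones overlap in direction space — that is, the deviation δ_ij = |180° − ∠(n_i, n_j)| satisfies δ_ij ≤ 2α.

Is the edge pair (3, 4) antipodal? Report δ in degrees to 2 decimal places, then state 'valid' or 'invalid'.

δ = 137.36°, invalid

α = atan 0.25 = 14.04°;  2α = 28.07°
edge 3: e_3 = (-0.29, +2.51);  n_3 = (+0.9934, +0.1148)
edge 4: e_4 = (-1.96, +1.69);  n_4 = (+0.6530, +0.7573)
∠(n_3, n_4) = 42.64°
δ = |180° − 42.64°| = 137.36°
137.36° > 2α = 28.07°  →  invalid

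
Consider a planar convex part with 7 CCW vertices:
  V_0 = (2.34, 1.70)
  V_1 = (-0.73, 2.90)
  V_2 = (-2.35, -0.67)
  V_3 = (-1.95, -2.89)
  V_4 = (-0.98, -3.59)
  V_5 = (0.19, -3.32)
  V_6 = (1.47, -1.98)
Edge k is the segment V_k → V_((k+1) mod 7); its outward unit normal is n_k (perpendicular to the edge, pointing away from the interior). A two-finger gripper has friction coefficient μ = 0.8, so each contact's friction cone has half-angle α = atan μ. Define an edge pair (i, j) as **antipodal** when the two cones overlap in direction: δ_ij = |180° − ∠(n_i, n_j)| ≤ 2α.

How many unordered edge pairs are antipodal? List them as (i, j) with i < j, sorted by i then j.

α = atan 0.8 = 38.66°;  2α = 77.32°
n_0 = (+0.3641, +0.9314)
n_1 = (-0.9106, +0.4132)
n_2 = (-0.9842, -0.1773)
n_3 = (-0.5852, -0.8109)
n_4 = (+0.2249, -0.9744)
n_5 = (+0.7231, -0.6907)
n_6 = (+0.9732, -0.2301)
  (0,1): δ = 93.06°  ·
  (0,2): δ = 58.44°  ✓
  (0,3): δ = 14.47°  ✓
  (0,4): δ = 34.34°  ✓
  (0,5): δ = 67.66°  ✓
  (0,6): δ = 98.05°  ·
  (1,2): δ = 145.38°  ·
  (1,3): δ = 101.41°  ·
  (1,4): δ = 52.60°  ✓
  (1,5): δ = 19.28°  ✓
  (1,6): δ = 11.11°  ✓
  (2,3): δ = 136.03°  ·
  (2,4): δ = 87.22°  ·
  (2,5): δ = 53.90°  ✓
  (2,6): δ = 23.52°  ✓
  (3,4): δ = 131.19°  ·
  (3,5): δ = 97.87°  ·
  (3,6): δ = 67.49°  ✓
  (4,5): δ = 146.68°  ·
  (4,6): δ = 116.30°  ·
  (5,6): δ = 149.61°  ·
antipodal pairs: 10

count = 10; pairs: (0,2), (0,3), (0,4), (0,5), (1,4), (1,5), (1,6), (2,5), (2,6), (3,6)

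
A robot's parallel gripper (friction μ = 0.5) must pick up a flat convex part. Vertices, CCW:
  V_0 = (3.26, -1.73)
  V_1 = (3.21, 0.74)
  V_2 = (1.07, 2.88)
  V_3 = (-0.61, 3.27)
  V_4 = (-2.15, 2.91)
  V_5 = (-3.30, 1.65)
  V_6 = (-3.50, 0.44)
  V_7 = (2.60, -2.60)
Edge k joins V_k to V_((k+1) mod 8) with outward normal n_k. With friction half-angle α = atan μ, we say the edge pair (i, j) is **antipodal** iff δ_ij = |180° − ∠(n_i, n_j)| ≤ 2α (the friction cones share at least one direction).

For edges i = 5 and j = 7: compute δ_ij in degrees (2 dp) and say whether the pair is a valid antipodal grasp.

δ = 27.80°, valid

α = atan 0.5 = 26.57°;  2α = 53.13°
edge 5: e_5 = (-0.20, -1.21);  n_5 = (-0.9866, +0.1631)
edge 7: e_7 = (+0.66, +0.87);  n_7 = (+0.7967, -0.6044)
∠(n_5, n_7) = 152.20°
δ = |180° − 152.20°| = 27.80°
27.80° ≤ 2α = 53.13°  →  valid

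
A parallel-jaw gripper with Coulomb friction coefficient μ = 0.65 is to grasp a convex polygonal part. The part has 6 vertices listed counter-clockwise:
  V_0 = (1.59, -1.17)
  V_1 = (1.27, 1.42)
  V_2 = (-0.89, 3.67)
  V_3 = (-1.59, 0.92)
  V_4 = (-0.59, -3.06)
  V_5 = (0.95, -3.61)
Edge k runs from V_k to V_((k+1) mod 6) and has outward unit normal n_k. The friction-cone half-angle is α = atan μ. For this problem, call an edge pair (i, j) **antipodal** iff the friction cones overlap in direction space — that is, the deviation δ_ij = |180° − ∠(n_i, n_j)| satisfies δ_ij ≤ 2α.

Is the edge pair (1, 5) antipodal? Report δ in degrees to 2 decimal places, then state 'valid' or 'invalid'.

δ = 121.47°, invalid

α = atan 0.65 = 33.02°;  2α = 66.05°
edge 1: e_1 = (-2.16, +2.25);  n_1 = (+0.7214, +0.6925)
edge 5: e_5 = (+0.64, +2.44);  n_5 = (+0.9673, -0.2537)
∠(n_1, n_5) = 58.53°
δ = |180° − 58.53°| = 121.47°
121.47° > 2α = 66.05°  →  invalid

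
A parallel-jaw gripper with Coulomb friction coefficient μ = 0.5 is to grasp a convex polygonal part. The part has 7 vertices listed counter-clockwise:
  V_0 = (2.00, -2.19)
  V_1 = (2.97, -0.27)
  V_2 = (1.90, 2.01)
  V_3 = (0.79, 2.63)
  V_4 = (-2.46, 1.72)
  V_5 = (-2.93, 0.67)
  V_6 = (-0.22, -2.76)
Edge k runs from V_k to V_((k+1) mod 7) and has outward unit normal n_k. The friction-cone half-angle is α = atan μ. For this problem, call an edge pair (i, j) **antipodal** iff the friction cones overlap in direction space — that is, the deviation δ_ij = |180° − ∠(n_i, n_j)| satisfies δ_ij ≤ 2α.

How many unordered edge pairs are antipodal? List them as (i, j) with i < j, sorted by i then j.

α = atan 0.5 = 26.57°;  2α = 53.13°
n_0 = (+0.8926, -0.4509)
n_1 = (+0.9053, +0.4248)
n_2 = (+0.4876, +0.8730)
n_3 = (-0.2696, +0.9630)
n_4 = (-0.9127, +0.4086)
n_5 = (-0.7846, -0.6199)
n_6 = (+0.2487, -0.9686)
  (0,1): δ = 128.06°  ·
  (0,2): δ = 92.38°  ·
  (0,3): δ = 47.55°  ✓
  (0,4): δ = 2.69°  ✓
  (0,5): δ = 65.12°  ·
  (0,6): δ = 131.20°  ·
  (1,2): δ = 144.33°  ·
  (1,3): δ = 99.50°  ·
  (1,4): δ = 49.25°  ✓
  (1,5): δ = 13.17°  ✓
  (1,6): δ = 79.26°  ·
  (2,3): δ = 135.17°  ·
  (2,4): δ = 84.93°  ·
  (2,5): δ = 22.50°  ✓
  (2,6): δ = 43.59°  ✓
  (3,4): δ = 129.76°  ·
  (3,5): δ = 67.33°  ·
  (3,6): δ = 1.24°  ✓
  (4,5): δ = 117.57°  ·
  (4,6): δ = 51.49°  ✓
  (5,6): δ = 113.91°  ·
antipodal pairs: 8

count = 8; pairs: (0,3), (0,4), (1,4), (1,5), (2,5), (2,6), (3,6), (4,6)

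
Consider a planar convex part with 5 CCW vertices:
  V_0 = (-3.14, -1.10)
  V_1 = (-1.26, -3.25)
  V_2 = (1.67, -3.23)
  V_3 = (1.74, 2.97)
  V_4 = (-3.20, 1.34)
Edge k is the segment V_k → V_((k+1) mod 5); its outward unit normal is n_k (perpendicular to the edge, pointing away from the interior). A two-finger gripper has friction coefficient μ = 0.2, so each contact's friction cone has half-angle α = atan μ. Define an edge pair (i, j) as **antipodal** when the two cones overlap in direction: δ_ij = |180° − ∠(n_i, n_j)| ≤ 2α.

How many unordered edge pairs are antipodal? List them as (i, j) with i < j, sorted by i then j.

count = 2; pairs: (1,3), (2,4)

α = atan 0.2 = 11.31°;  2α = 22.62°
n_0 = (-0.7528, -0.6583)
n_1 = (+0.0068, -1.0000)
n_2 = (+0.9999, -0.0113)
n_3 = (-0.3133, +0.9496)
n_4 = (-0.9997, -0.0246)
  (0,1): δ = 130.78°  ·
  (0,2): δ = 41.81°  ·
  (0,3): δ = 67.09°  ·
  (0,4): δ = 140.24°  ·
  (1,2): δ = 91.04°  ·
  (1,3): δ = 17.87°  ✓
  (1,4): δ = 91.02°  ·
  (2,3): δ = 71.09°  ·
  (2,4): δ = 2.06°  ✓
  (3,4): δ = 106.85°  ·
antipodal pairs: 2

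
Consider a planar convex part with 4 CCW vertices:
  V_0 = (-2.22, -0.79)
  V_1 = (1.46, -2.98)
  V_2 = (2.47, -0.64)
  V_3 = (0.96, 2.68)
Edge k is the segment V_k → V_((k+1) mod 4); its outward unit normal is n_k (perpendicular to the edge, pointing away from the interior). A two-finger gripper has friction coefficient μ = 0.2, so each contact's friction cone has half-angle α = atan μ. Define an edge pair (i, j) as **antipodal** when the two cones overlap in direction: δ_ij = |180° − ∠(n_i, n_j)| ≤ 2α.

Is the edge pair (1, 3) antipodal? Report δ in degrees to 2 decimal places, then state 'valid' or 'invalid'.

δ = 19.16°, valid

α = atan 0.2 = 11.31°;  2α = 22.62°
edge 1: e_1 = (+1.01, +2.34);  n_1 = (+0.9181, -0.3963)
edge 3: e_3 = (-3.18, -3.47);  n_3 = (-0.7372, +0.6756)
∠(n_1, n_3) = 160.84°
δ = |180° − 160.84°| = 19.16°
19.16° ≤ 2α = 22.62°  →  valid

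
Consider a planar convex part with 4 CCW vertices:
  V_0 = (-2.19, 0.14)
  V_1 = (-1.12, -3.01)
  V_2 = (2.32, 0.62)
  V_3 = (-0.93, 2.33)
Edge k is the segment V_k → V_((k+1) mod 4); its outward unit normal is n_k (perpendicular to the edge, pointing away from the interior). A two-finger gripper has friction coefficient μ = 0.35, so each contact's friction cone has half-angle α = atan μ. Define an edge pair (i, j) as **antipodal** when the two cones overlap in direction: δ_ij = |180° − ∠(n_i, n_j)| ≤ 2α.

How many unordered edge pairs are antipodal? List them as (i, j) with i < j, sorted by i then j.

α = atan 0.35 = 19.29°;  2α = 38.58°
n_0 = (-0.9469, -0.3216)
n_1 = (+0.7258, -0.6879)
n_2 = (+0.4656, +0.8850)
n_3 = (-0.8668, +0.4987)
  (0,1): δ = 62.22°  ·
  (0,2): δ = 43.49°  ·
  (0,3): δ = 131.32°  ·
  (1,2): δ = 74.29°  ·
  (1,3): δ = 13.55°  ✓
  (2,3): δ = 92.16°  ·
antipodal pairs: 1

count = 1; pairs: (1,3)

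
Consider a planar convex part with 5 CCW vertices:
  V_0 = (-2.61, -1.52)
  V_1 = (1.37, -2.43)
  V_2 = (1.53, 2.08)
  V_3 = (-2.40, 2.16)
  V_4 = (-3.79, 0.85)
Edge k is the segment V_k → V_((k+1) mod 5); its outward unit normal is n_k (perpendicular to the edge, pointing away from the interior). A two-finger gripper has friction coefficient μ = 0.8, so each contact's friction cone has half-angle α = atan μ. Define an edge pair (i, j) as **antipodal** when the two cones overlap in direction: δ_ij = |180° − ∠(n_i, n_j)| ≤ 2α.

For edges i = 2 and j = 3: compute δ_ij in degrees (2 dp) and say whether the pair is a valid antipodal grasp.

α = atan 0.8 = 38.66°;  2α = 77.32°
edge 2: e_2 = (-3.93, +0.08);  n_2 = (+0.0204, +0.9998)
edge 3: e_3 = (-1.39, -1.31);  n_3 = (-0.6859, +0.7277)
∠(n_2, n_3) = 44.47°
δ = |180° − 44.47°| = 135.53°
135.53° > 2α = 77.32°  →  invalid

δ = 135.53°, invalid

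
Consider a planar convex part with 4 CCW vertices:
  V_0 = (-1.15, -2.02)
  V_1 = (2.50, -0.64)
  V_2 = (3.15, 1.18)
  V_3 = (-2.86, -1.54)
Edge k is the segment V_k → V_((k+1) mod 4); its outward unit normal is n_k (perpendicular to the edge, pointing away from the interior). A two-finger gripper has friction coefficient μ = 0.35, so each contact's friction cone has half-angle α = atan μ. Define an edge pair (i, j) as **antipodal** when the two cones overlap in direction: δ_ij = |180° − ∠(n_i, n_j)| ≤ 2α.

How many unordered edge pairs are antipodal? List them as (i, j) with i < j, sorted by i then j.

count = 1; pairs: (0,2)

α = atan 0.35 = 19.29°;  2α = 38.58°
n_0 = (+0.3536, -0.9354)
n_1 = (+0.9417, -0.3363)
n_2 = (-0.4123, +0.9110)
n_3 = (-0.2703, -0.9628)
  (0,1): δ = 130.36°  ·
  (0,2): δ = 3.64°  ✓
  (0,3): δ = 143.61°  ·
  (1,2): δ = 46.00°  ·
  (1,3): δ = 93.97°  ·
  (2,3): δ = 40.03°  ·
antipodal pairs: 1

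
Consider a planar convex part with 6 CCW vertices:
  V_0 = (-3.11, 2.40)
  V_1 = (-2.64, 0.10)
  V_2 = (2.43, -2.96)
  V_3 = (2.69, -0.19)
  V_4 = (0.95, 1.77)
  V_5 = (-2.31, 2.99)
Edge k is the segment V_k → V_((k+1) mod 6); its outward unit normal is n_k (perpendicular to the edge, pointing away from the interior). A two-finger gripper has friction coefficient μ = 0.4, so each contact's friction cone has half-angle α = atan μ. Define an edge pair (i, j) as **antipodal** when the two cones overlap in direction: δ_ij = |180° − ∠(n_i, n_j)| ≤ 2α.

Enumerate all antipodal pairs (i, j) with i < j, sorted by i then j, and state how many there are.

count = 4; pairs: (0,2), (0,3), (1,3), (1,4)

α = atan 0.4 = 21.80°;  2α = 43.60°
n_0 = (-0.9798, -0.2002)
n_1 = (-0.5167, -0.8561)
n_2 = (+0.9956, -0.0935)
n_3 = (+0.7478, +0.6639)
n_4 = (+0.3505, +0.9366)
n_5 = (-0.5935, +0.8048)
  (0,1): δ = 132.66°  ·
  (0,2): δ = 16.91°  ✓
  (0,3): δ = 30.05°  ✓
  (0,4): δ = 57.93°  ·
  (0,5): δ = 114.86°  ·
  (1,2): δ = 64.25°  ·
  (1,3): δ = 17.29°  ✓
  (1,4): δ = 10.60°  ✓
  (1,5): δ = 67.52°  ·
  (2,3): δ = 133.04°  ·
  (2,4): δ = 105.16°  ·
  (2,5): δ = 48.23°  ·
  (3,4): δ = 152.11°  ·
  (3,5): δ = 95.19°  ·
  (4,5): δ = 123.07°  ·
antipodal pairs: 4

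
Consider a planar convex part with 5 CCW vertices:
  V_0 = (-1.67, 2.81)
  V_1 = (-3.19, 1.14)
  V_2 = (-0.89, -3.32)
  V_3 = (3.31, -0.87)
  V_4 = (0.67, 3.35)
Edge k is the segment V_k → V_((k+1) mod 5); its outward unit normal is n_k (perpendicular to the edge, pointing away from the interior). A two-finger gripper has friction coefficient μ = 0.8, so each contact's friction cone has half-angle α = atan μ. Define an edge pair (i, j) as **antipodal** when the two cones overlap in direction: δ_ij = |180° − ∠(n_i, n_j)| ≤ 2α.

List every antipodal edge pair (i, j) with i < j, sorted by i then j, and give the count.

count = 5; pairs: (0,2), (0,3), (1,3), (1,4), (2,4)

α = atan 0.8 = 38.66°;  2α = 77.32°
n_0 = (-0.7395, +0.6731)
n_1 = (-0.8888, -0.4583)
n_2 = (+0.5039, -0.8638)
n_3 = (+0.8478, +0.5304)
n_4 = (-0.2249, +0.9744)
  (0,1): δ = 110.41°  ·
  (0,2): δ = 17.44°  ✓
  (0,3): δ = 74.34°  ✓
  (0,4): δ = 145.30°  ·
  (1,2): δ = 87.02°  ·
  (1,3): δ = 4.75°  ✓
  (1,4): δ = 75.71°  ✓
  (2,3): δ = 88.23°  ·
  (2,4): δ = 17.26°  ✓
  (3,4): δ = 109.04°  ·
antipodal pairs: 5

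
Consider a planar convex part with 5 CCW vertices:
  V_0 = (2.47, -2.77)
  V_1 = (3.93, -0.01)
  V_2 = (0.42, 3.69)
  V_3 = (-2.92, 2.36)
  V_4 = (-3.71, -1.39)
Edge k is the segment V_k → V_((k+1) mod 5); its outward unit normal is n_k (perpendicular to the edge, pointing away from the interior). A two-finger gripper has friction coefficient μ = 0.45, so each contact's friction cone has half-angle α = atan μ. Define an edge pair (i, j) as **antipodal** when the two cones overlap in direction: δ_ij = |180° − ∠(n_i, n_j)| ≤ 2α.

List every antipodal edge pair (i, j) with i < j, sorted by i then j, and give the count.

α = atan 0.45 = 24.23°;  2α = 48.46°
n_0 = (+0.8839, -0.4676)
n_1 = (+0.7255, +0.6882)
n_2 = (-0.3700, +0.9291)
n_3 = (-0.9785, +0.2061)
n_4 = (-0.2179, -0.9760)
  (0,1): δ = 108.63°  ·
  (0,2): δ = 40.41°  ✓
  (0,3): δ = 15.98°  ✓
  (0,4): δ = 105.29°  ·
  (1,2): δ = 111.78°  ·
  (1,3): δ = 55.39°  ·
  (1,4): δ = 33.92°  ✓
  (2,3): δ = 123.61°  ·
  (2,4): δ = 34.30°  ✓
  (3,4): δ = 90.69°  ·
antipodal pairs: 4

count = 4; pairs: (0,2), (0,3), (1,4), (2,4)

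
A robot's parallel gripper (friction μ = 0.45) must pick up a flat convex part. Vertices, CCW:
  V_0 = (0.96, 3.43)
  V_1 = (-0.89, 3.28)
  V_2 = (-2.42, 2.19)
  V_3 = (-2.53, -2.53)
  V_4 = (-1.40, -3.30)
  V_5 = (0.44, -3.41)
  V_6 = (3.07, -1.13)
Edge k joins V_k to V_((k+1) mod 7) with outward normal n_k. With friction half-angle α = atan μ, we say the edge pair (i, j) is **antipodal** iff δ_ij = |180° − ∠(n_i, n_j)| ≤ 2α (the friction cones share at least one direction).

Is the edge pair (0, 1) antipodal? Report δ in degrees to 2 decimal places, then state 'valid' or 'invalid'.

α = atan 0.45 = 24.23°;  2α = 48.46°
edge 0: e_0 = (-1.85, -0.15);  n_0 = (-0.0808, +0.9967)
edge 1: e_1 = (-1.53, -1.09);  n_1 = (-0.5802, +0.8145)
∠(n_0, n_1) = 30.83°
δ = |180° − 30.83°| = 149.17°
149.17° > 2α = 48.46°  →  invalid

δ = 149.17°, invalid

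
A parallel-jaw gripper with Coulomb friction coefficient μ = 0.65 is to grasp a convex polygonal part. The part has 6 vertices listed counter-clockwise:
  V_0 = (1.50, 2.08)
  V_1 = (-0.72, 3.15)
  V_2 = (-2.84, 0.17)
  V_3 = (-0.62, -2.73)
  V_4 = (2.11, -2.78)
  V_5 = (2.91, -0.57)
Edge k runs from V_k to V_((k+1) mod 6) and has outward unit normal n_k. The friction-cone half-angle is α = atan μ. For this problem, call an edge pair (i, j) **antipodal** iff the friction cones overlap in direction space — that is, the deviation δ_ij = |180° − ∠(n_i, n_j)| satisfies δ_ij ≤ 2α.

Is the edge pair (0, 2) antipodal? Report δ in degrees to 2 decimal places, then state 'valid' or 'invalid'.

α = atan 0.65 = 33.02°;  2α = 66.05°
edge 0: e_0 = (-2.22, +1.07);  n_0 = (+0.4342, +0.9008)
edge 2: e_2 = (+2.22, -2.90);  n_2 = (-0.7940, -0.6079)
∠(n_0, n_2) = 153.17°
δ = |180° − 153.17°| = 26.83°
26.83° ≤ 2α = 66.05°  →  valid

δ = 26.83°, valid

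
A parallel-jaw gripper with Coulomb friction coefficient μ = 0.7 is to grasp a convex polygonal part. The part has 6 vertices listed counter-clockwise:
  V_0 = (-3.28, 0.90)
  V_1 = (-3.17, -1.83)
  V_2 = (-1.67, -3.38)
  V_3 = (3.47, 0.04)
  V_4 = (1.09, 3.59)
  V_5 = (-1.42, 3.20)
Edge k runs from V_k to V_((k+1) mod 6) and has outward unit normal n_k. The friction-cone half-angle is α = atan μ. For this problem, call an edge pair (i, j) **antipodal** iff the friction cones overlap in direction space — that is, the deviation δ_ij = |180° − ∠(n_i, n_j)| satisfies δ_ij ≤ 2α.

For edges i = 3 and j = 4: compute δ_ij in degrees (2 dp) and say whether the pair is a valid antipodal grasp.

δ = 115.01°, invalid

α = atan 0.7 = 34.99°;  2α = 69.98°
edge 3: e_3 = (-2.38, +3.55);  n_3 = (+0.8306, +0.5569)
edge 4: e_4 = (-2.51, -0.39);  n_4 = (-0.1535, +0.9881)
∠(n_3, n_4) = 64.99°
δ = |180° − 64.99°| = 115.01°
115.01° > 2α = 69.98°  →  invalid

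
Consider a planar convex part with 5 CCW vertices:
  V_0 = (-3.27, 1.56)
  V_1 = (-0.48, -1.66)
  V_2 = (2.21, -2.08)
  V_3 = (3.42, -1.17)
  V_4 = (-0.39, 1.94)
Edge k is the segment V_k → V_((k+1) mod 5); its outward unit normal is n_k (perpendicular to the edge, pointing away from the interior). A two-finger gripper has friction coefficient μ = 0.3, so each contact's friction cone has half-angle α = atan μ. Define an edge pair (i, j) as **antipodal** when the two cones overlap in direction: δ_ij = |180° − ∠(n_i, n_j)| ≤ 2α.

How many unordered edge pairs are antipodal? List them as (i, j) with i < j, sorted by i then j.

α = atan 0.3 = 16.70°;  2α = 33.40°
n_0 = (-0.7558, -0.6548)
n_1 = (-0.1543, -0.9880)
n_2 = (+0.6011, -0.7992)
n_3 = (+0.6324, +0.7747)
n_4 = (-0.1308, +0.9914)
  (0,1): δ = 139.78°  ·
  (0,2): δ = 93.96°  ·
  (0,3): δ = 9.87°  ✓
  (0,4): δ = 56.61°  ·
  (1,2): δ = 134.18°  ·
  (1,3): δ = 30.35°  ✓
  (1,4): δ = 16.39°  ✓
  (2,3): δ = 76.17°  ·
  (2,4): δ = 29.43°  ✓
  (3,4): δ = 133.26°  ·
antipodal pairs: 4

count = 4; pairs: (0,3), (1,3), (1,4), (2,4)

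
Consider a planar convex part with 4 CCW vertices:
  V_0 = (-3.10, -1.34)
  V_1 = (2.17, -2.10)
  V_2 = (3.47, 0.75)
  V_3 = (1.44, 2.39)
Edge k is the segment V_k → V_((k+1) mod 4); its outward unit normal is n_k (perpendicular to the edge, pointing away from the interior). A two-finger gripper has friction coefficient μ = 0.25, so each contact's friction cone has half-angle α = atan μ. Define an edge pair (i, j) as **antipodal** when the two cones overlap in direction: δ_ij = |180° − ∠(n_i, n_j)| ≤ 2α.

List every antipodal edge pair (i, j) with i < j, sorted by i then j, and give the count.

α = atan 0.25 = 14.04°;  2α = 28.07°
n_0 = (-0.1427, -0.9898)
n_1 = (+0.9098, -0.4150)
n_2 = (+0.6284, +0.7779)
n_3 = (-0.6348, +0.7727)
  (0,1): δ = 106.31°  ·
  (0,2): δ = 30.73°  ·
  (0,3): δ = 47.61°  ·
  (1,2): δ = 104.41°  ·
  (1,3): δ = 26.07°  ✓
  (2,3): δ = 101.66°  ·
antipodal pairs: 1

count = 1; pairs: (1,3)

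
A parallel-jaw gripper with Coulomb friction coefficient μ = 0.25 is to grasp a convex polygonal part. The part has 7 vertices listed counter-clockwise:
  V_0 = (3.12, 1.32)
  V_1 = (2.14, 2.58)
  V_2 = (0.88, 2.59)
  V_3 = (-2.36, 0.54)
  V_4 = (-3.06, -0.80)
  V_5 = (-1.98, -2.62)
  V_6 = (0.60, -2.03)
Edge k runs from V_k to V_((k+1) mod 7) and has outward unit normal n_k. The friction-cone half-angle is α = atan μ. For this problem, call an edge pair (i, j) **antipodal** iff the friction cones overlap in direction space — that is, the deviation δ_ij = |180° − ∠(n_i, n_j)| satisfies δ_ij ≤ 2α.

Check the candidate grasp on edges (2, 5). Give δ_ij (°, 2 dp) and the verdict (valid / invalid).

α = atan 0.25 = 14.04°;  2α = 28.07°
edge 2: e_2 = (-3.24, -2.05);  n_2 = (-0.5347, +0.8451)
edge 5: e_5 = (+2.58, +0.59);  n_5 = (+0.2229, -0.9748)
∠(n_2, n_5) = 160.56°
δ = |180° − 160.56°| = 19.44°
19.44° ≤ 2α = 28.07°  →  valid

δ = 19.44°, valid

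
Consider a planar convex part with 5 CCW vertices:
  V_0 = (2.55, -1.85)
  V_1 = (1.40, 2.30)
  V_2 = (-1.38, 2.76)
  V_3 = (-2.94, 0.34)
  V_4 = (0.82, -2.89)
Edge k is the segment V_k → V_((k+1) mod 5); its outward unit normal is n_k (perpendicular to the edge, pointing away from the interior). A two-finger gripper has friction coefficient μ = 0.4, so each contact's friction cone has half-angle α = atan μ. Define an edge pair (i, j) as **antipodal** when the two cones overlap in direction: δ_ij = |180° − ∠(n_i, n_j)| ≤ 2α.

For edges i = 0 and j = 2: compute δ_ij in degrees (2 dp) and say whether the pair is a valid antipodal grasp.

δ = 48.30°, invalid

α = atan 0.4 = 21.80°;  2α = 43.60°
edge 0: e_0 = (-1.15, +4.15);  n_0 = (+0.9637, +0.2670)
edge 2: e_2 = (-1.56, -2.42);  n_2 = (-0.8405, +0.5418)
∠(n_0, n_2) = 131.70°
δ = |180° − 131.70°| = 48.30°
48.30° > 2α = 43.60°  →  invalid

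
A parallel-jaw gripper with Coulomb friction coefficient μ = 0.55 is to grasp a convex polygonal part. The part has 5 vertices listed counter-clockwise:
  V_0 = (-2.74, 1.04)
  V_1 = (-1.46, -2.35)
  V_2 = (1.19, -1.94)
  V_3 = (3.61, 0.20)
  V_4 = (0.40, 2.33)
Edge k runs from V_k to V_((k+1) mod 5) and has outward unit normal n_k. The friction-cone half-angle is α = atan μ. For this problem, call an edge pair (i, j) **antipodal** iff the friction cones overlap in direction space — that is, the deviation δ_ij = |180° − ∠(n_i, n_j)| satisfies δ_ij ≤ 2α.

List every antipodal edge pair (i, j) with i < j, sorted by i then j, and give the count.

count = 4; pairs: (0,3), (1,3), (1,4), (2,4)

α = atan 0.55 = 28.81°;  2α = 57.62°
n_0 = (-0.9355, -0.3532)
n_1 = (+0.1529, -0.9882)
n_2 = (+0.6624, -0.7491)
n_3 = (+0.5529, +0.8332)
n_4 = (-0.3800, +0.9250)
  (0,1): δ = 101.89°  ·
  (0,2): δ = 69.20°  ·
  (0,3): δ = 35.75°  ✓
  (0,4): δ = 91.65°  ·
  (1,2): δ = 147.31°  ·
  (1,3): δ = 42.36°  ✓
  (1,4): δ = 13.54°  ✓
  (2,3): δ = 75.05°  ·
  (2,4): δ = 19.15°  ✓
  (3,4): δ = 124.10°  ·
antipodal pairs: 4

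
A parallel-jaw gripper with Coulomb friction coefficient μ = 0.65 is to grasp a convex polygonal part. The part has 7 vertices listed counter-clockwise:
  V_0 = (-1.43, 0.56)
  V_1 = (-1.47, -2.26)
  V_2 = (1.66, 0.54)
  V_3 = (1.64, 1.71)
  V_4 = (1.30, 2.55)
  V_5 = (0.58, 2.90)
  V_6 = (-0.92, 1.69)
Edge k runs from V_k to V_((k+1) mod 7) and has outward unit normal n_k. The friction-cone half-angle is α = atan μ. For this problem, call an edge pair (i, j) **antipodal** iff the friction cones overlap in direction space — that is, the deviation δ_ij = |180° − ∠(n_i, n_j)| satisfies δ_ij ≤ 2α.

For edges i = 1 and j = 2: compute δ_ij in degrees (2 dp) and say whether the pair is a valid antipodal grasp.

α = atan 0.65 = 33.02°;  2α = 66.05°
edge 1: e_1 = (+3.13, +2.80);  n_1 = (+0.6667, -0.7453)
edge 2: e_2 = (-0.02, +1.17);  n_2 = (+0.9999, +0.0171)
∠(n_1, n_2) = 49.16°
δ = |180° − 49.16°| = 130.84°
130.84° > 2α = 66.05°  →  invalid

δ = 130.84°, invalid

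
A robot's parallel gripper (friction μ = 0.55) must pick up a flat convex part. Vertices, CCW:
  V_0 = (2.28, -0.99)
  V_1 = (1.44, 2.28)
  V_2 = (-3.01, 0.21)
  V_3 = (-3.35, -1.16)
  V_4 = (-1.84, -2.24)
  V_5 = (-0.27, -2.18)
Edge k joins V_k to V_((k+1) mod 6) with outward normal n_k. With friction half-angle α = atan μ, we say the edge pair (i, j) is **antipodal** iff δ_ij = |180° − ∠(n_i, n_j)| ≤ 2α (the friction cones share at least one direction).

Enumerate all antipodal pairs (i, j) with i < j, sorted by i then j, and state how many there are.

count = 5; pairs: (0,2), (0,3), (1,4), (1,5), (2,5)

α = atan 0.55 = 28.81°;  2α = 57.62°
n_0 = (+0.9686, +0.2488)
n_1 = (-0.4218, +0.9067)
n_2 = (-0.9706, +0.2409)
n_3 = (-0.5817, -0.8134)
n_4 = (+0.0382, -0.9993)
n_5 = (+0.4229, -0.9062)
  (0,1): δ = 79.46°  ·
  (0,2): δ = 28.34°  ✓
  (0,3): δ = 40.02°  ✓
  (0,4): δ = 77.78°  ·
  (0,5): δ = 100.61°  ·
  (1,2): δ = 128.88°  ·
  (1,3): δ = 60.52°  ·
  (1,4): δ = 22.76°  ✓
  (1,5): δ = 0.07°  ✓
  (2,3): δ = 111.64°  ·
  (2,4): δ = 73.87°  ·
  (2,5): δ = 51.05°  ✓
  (3,4): δ = 142.24°  ·
  (3,5): δ = 119.41°  ·
  (4,5): δ = 157.17°  ·
antipodal pairs: 5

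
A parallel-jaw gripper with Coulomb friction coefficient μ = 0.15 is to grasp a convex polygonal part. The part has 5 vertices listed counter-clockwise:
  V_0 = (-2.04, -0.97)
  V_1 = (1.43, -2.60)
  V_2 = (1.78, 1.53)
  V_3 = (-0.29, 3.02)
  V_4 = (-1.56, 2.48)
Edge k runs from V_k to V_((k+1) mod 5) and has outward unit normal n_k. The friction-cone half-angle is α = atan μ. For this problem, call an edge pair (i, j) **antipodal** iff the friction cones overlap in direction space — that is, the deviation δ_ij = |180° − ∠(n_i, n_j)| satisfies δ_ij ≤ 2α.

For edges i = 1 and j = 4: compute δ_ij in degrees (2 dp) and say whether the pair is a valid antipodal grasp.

δ = 3.08°, valid

α = atan 0.15 = 8.53°;  2α = 17.06°
edge 1: e_1 = (+0.35, +4.13);  n_1 = (+0.9964, -0.0844)
edge 4: e_4 = (-0.48, -3.45);  n_4 = (-0.9905, +0.1378)
∠(n_1, n_4) = 176.92°
δ = |180° − 176.92°| = 3.08°
3.08° ≤ 2α = 17.06°  →  valid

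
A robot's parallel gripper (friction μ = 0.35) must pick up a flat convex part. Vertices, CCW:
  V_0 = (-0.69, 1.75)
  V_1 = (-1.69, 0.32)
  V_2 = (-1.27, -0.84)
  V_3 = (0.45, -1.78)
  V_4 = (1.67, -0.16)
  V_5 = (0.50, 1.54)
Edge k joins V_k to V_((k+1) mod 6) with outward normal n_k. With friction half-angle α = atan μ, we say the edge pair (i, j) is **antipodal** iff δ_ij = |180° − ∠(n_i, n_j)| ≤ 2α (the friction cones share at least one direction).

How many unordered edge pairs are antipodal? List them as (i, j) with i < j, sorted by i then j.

α = atan 0.35 = 19.29°;  2α = 38.58°
n_0 = (-0.8195, +0.5731)
n_1 = (-0.9403, -0.3404)
n_2 = (-0.4796, -0.8775)
n_3 = (+0.7988, -0.6016)
n_4 = (+0.8238, +0.5669)
n_5 = (+0.1738, +0.9848)
  (0,1): δ = 125.13°  ·
  (0,2): δ = 83.69°  ·
  (0,3): δ = 2.02°  ✓
  (0,4): δ = 69.50°  ·
  (0,5): δ = 114.96°  ·
  (1,2): δ = 138.56°  ·
  (1,3): δ = 56.89°  ·
  (1,4): δ = 14.63°  ✓
  (1,5): δ = 60.09°  ·
  (2,3): δ = 98.33°  ·
  (2,4): δ = 26.81°  ✓
  (2,5): δ = 18.65°  ✓
  (3,4): δ = 108.48°  ·
  (3,5): δ = 63.03°  ·
  (4,5): δ = 134.55°  ·
antipodal pairs: 4

count = 4; pairs: (0,3), (1,4), (2,4), (2,5)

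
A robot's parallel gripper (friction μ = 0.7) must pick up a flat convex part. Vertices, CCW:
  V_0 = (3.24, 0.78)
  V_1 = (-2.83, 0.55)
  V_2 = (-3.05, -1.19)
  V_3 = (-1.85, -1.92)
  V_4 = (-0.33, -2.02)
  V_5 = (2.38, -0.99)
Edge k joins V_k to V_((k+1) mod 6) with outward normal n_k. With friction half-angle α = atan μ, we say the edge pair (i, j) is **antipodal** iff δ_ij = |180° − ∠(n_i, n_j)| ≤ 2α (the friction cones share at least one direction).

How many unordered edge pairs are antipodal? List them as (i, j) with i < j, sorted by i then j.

α = atan 0.7 = 34.99°;  2α = 69.98°
n_0 = (-0.0379, +0.9993)
n_1 = (-0.9921, +0.1254)
n_2 = (-0.5197, -0.8543)
n_3 = (-0.0656, -0.9978)
n_4 = (+0.3553, -0.9348)
n_5 = (+0.8995, -0.4370)
  (0,1): δ = 99.38°  ·
  (0,2): δ = 33.48°  ✓
  (0,3): δ = 5.93°  ✓
  (0,4): δ = 18.64°  ✓
  (0,5): δ = 61.92°  ✓
  (1,2): δ = 114.11°  ·
  (1,3): δ = 86.56°  ·
  (1,4): δ = 61.98°  ✓
  (1,5): δ = 18.71°  ✓
  (2,3): δ = 152.45°  ·
  (2,4): δ = 127.88°  ·
  (2,5): δ = 84.60°  ·
  (3,4): δ = 155.43°  ·
  (3,5): δ = 112.15°  ·
  (4,5): δ = 136.72°  ·
antipodal pairs: 6

count = 6; pairs: (0,2), (0,3), (0,4), (0,5), (1,4), (1,5)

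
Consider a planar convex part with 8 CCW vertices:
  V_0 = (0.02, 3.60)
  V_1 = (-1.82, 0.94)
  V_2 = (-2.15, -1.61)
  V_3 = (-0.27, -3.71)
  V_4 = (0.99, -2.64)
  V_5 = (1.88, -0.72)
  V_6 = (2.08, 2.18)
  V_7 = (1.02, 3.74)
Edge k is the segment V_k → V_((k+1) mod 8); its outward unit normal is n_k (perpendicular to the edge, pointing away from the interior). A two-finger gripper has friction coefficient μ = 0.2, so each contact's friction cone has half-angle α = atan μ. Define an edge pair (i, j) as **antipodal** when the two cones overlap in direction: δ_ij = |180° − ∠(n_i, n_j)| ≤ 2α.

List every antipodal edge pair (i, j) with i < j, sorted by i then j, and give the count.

count = 5; pairs: (0,3), (0,4), (1,4), (1,5), (2,6)

α = atan 0.2 = 11.31°;  2α = 22.62°
n_0 = (-0.8224, +0.5689)
n_1 = (-0.9917, +0.1283)
n_2 = (-0.7451, -0.6670)
n_3 = (+0.6473, -0.7622)
n_4 = (+0.9073, -0.4206)
n_5 = (+0.9976, -0.0688)
n_6 = (+0.8271, +0.5620)
n_7 = (-0.1386, +0.9903)
  (0,1): δ = 152.70°  ·
  (0,2): δ = 103.49°  ·
  (0,3): δ = 14.99°  ✓
  (0,4): δ = 9.80°  ✓
  (0,5): δ = 30.73°  ·
  (0,6): δ = 68.87°  ·
  (0,7): δ = 132.64°  ·
  (1,2): δ = 130.79°  ·
  (1,3): δ = 42.29°  ·
  (1,4): δ = 17.50°  ✓
  (1,5): δ = 3.43°  ✓
  (1,6): δ = 41.57°  ·
  (1,7): δ = 105.34°  ·
  (2,3): δ = 91.50°  ·
  (2,4): δ = 66.71°  ·
  (2,5): δ = 45.78°  ·
  (2,6): δ = 7.64°  ✓
  (2,7): δ = 56.13°  ·
  (3,4): δ = 155.21°  ·
  (3,5): δ = 134.28°  ·
  (3,6): δ = 96.14°  ·
  (3,7): δ = 32.37°  ·
  (4,5): δ = 159.08°  ·
  (4,6): δ = 120.93°  ·
  (4,7): δ = 57.16°  ·
  (5,6): δ = 141.86°  ·
  (5,7): δ = 78.09°  ·
  (6,7): δ = 116.23°  ·
antipodal pairs: 5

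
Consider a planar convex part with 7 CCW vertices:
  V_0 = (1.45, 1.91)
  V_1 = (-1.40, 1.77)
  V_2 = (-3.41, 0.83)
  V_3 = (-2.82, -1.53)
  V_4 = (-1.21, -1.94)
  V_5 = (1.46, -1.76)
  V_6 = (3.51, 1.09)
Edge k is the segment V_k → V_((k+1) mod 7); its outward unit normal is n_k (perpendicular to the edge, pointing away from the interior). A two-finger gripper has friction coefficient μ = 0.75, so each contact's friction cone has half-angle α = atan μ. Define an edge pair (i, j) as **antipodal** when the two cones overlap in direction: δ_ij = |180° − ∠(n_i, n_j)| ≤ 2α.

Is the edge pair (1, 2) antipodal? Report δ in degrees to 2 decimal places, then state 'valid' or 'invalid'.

δ = 101.03°, invalid

α = atan 0.75 = 36.87°;  2α = 73.74°
edge 1: e_1 = (-2.01, -0.94);  n_1 = (-0.4236, +0.9058)
edge 2: e_2 = (+0.59, -2.36);  n_2 = (-0.9701, -0.2425)
∠(n_1, n_2) = 78.97°
δ = |180° − 78.97°| = 101.03°
101.03° > 2α = 73.74°  →  invalid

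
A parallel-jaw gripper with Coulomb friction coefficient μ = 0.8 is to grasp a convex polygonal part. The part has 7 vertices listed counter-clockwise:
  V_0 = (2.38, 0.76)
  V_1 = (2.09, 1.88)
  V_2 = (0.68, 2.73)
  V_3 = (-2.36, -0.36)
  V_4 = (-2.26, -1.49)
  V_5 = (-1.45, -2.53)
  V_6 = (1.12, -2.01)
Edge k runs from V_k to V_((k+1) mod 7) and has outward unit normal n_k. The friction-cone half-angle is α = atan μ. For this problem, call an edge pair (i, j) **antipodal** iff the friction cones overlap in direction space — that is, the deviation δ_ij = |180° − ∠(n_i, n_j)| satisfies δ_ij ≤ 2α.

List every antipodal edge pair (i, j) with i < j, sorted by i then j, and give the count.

count = 10; pairs: (0,2), (0,3), (0,4), (1,3), (1,4), (1,5), (2,5), (2,6), (3,6), (4,6)

α = atan 0.8 = 38.66°;  2α = 77.32°
n_0 = (+0.9681, +0.2507)
n_1 = (+0.5163, +0.8564)
n_2 = (-0.7129, +0.7013)
n_3 = (-0.9961, -0.0882)
n_4 = (-0.7889, -0.6145)
n_5 = (+0.1983, -0.9801)
n_6 = (+0.9103, -0.4141)
  (0,1): δ = 135.60°  ·
  (0,2): δ = 59.05°  ✓
  (0,3): δ = 9.46°  ✓
  (0,4): δ = 23.40°  ✓
  (0,5): δ = 86.92°  ·
  (0,6): δ = 141.02°  ·
  (1,2): δ = 103.45°  ·
  (1,3): δ = 53.86°  ✓
  (1,4): δ = 21.00°  ✓
  (1,5): δ = 42.52°  ✓
  (1,6): δ = 96.62°  ·
  (2,3): δ = 130.41°  ·
  (2,4): δ = 97.55°  ·
  (2,5): δ = 34.03°  ✓
  (2,6): δ = 20.07°  ✓
  (3,4): δ = 147.14°  ·
  (3,5): δ = 83.62°  ·
  (3,6): δ = 29.52°  ✓
  (4,5): δ = 116.47°  ·
  (4,6): δ = 62.37°  ✓
  (5,6): δ = 125.90°  ·
antipodal pairs: 10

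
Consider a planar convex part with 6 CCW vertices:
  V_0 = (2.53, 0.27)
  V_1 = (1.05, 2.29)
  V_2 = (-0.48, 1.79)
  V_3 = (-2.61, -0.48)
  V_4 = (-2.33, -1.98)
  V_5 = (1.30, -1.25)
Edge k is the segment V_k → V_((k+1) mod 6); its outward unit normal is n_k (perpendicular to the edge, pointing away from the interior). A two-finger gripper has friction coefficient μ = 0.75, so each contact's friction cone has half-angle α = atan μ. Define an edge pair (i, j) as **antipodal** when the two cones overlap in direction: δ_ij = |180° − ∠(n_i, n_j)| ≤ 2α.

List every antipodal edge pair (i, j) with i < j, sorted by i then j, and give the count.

count = 7; pairs: (0,3), (0,4), (1,4), (1,5), (2,4), (2,5), (3,5)

α = atan 0.75 = 36.87°;  2α = 73.74°
n_0 = (+0.8067, +0.5910)
n_1 = (-0.3106, +0.9505)
n_2 = (-0.7292, +0.6843)
n_3 = (-0.9830, -0.1835)
n_4 = (+0.1972, -0.9804)
n_5 = (+0.7774, -0.6291)
  (0,1): δ = 108.13°  ·
  (0,2): δ = 79.41°  ·
  (0,3): δ = 25.66°  ✓
  (0,4): δ = 65.14°  ✓
  (0,5): δ = 104.79°  ·
  (1,2): δ = 151.27°  ·
  (1,3): δ = 97.52°  ·
  (1,4): δ = 6.73°  ✓
  (1,5): δ = 32.92°  ✓
  (2,3): δ = 126.25°  ·
  (2,4): δ = 35.45°  ✓
  (2,5): δ = 4.20°  ✓
  (3,4): δ = 89.20°  ·
  (3,5): δ = 49.55°  ✓
  (4,5): δ = 140.35°  ·
antipodal pairs: 7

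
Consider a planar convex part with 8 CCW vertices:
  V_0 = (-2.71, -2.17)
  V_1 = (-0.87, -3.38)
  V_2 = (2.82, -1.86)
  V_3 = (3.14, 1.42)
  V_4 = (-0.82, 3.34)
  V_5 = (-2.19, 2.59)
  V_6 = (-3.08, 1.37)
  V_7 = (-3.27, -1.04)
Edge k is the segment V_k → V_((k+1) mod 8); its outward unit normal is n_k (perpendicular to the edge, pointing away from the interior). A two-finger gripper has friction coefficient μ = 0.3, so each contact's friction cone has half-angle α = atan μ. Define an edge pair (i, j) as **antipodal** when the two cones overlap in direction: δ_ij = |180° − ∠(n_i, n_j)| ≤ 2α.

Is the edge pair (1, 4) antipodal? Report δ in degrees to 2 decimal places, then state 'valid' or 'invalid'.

α = atan 0.3 = 16.70°;  2α = 33.40°
edge 1: e_1 = (+3.69, +1.52);  n_1 = (+0.3809, -0.9246)
edge 4: e_4 = (-1.37, -0.75);  n_4 = (-0.4802, +0.8772)
∠(n_1, n_4) = 173.69°
δ = |180° − 173.69°| = 6.31°
6.31° ≤ 2α = 33.40°  →  valid

δ = 6.31°, valid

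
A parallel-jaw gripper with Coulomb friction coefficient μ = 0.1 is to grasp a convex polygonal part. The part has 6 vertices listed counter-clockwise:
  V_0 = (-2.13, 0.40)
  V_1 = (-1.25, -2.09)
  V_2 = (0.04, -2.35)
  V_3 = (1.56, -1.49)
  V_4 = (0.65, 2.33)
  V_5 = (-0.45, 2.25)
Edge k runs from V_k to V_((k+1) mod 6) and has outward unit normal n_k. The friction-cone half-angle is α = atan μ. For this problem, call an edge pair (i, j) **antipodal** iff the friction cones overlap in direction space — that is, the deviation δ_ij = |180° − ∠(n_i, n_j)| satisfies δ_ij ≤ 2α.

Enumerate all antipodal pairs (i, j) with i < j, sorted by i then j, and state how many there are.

α = atan 0.1 = 5.71°;  2α = 11.42°
n_0 = (-0.9429, -0.3332)
n_1 = (-0.1976, -0.9803)
n_2 = (+0.4924, -0.8703)
n_3 = (+0.9728, +0.2317)
n_4 = (-0.0725, +0.9974)
n_5 = (-0.7403, +0.6723)
  (0,1): δ = 120.86°  ·
  (0,2): δ = 79.96°  ·
  (0,3): δ = 6.06°  ✓
  (0,4): δ = 74.70°  ·
  (0,5): δ = 118.29°  ·
  (1,2): δ = 139.10°  ·
  (1,3): δ = 65.21°  ·
  (1,4): δ = 15.55°  ·
  (1,5): δ = 59.15°  ·
  (2,3): δ = 106.10°  ·
  (2,4): δ = 25.34°  ·
  (2,5): δ = 18.26°  ·
  (3,4): δ = 99.24°  ·
  (3,5): δ = 55.64°  ·
  (4,5): δ = 136.40°  ·
antipodal pairs: 1

count = 1; pairs: (0,3)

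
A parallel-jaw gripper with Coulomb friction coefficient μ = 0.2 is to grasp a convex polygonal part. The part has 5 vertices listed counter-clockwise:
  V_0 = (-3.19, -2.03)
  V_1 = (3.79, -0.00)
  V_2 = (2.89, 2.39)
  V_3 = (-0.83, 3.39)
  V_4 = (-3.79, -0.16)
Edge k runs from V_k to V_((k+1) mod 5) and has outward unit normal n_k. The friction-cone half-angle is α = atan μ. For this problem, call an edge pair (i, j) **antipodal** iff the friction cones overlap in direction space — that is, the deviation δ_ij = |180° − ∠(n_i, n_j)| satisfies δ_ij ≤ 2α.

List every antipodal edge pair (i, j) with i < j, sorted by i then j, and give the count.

α = atan 0.2 = 11.31°;  2α = 22.62°
n_0 = (+0.2793, -0.9602)
n_1 = (+0.9358, +0.3524)
n_2 = (+0.2596, +0.9657)
n_3 = (-0.7680, +0.6404)
n_4 = (-0.9522, -0.3055)
  (0,1): δ = 85.58°  ·
  (0,2): δ = 31.26°  ·
  (0,3): δ = 33.96°  ·
  (0,4): δ = 91.57°  ·
  (1,2): δ = 125.68°  ·
  (1,3): δ = 60.46°  ·
  (1,4): δ = 2.85°  ✓
  (2,3): δ = 114.78°  ·
  (2,4): δ = 57.16°  ·
  (3,4): δ = 122.39°  ·
antipodal pairs: 1

count = 1; pairs: (1,4)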